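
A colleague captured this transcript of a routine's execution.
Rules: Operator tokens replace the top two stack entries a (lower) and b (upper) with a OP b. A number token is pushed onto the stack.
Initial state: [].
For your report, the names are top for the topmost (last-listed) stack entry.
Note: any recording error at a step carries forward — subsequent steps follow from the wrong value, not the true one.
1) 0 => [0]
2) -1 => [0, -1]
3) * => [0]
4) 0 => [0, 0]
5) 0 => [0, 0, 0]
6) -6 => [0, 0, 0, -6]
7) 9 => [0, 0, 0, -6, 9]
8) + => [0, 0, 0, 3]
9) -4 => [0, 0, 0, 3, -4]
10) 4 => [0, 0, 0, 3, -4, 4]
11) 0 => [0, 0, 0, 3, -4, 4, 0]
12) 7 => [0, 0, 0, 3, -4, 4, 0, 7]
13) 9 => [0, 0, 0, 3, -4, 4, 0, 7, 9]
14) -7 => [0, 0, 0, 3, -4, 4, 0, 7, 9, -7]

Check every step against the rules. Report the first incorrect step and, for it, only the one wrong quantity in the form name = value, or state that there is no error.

Recomputing the run from the initial state:
step 1: [0]
step 2: [0, -1]
step 3: [0]
step 4: [0, 0]
step 5: [0, 0, 0]
step 6: [0, 0, 0, -6]
step 7: [0, 0, 0, -6, 9]
step 8: [0, 0, 0, 3]
step 9: [0, 0, 0, 3, -4]
step 10: [0, 0, 0, 3, -4, 4]
step 11: [0, 0, 0, 3, -4, 4, 0]
step 12: [0, 0, 0, 3, -4, 4, 0, 7]
step 13: [0, 0, 0, 3, -4, 4, 0, 7, 9]
step 14: [0, 0, 0, 3, -4, 4, 0, 7, 9, -7]
This matches the transcript at every step.

no error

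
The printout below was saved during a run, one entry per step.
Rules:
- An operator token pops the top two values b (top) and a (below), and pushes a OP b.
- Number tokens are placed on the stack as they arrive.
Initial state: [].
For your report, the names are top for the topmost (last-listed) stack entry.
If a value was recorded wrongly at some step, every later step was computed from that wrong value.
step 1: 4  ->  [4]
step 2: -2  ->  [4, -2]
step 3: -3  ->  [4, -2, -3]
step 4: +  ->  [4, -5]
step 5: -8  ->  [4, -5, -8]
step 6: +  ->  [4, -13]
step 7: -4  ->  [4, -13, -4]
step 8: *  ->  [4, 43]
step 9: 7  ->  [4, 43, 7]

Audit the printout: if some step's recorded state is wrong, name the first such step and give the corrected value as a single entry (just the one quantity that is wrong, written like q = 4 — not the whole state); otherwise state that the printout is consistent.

step 8, top = 52

Recomputing the run from the initial state:
step 1: [4]
step 2: [4, -2]
step 3: [4, -2, -3]
step 4: [4, -5]
step 5: [4, -5, -8]
step 6: [4, -13]
step 7: [4, -13, -4]
step 8: [4, 52]
step 9: [4, 52, 7]
The first disagreement with the printout is at step 8, where the value should be top = 52.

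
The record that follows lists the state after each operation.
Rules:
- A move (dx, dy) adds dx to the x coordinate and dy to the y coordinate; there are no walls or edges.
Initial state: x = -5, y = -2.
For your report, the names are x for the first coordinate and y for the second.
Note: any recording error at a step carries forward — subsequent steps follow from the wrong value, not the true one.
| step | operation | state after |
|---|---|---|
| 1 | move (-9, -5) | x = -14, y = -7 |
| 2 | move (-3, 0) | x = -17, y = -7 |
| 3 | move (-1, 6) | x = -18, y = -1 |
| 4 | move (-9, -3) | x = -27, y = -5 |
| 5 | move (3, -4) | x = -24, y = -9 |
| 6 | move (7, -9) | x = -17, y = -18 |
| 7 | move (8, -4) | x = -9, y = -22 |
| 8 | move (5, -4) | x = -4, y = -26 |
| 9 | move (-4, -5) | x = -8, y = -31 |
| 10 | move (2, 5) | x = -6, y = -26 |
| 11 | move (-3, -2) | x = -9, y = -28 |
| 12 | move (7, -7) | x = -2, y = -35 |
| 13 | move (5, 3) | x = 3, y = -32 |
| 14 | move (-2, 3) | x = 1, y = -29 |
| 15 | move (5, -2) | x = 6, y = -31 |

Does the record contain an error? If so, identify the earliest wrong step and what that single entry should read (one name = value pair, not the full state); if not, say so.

step 4, y = -4

Recomputing the run from the initial state:
step 1: x = -14, y = -7
step 2: x = -17, y = -7
step 3: x = -18, y = -1
step 4: x = -27, y = -4
step 5: x = -24, y = -8
step 6: x = -17, y = -17
step 7: x = -9, y = -21
step 8: x = -4, y = -25
step 9: x = -8, y = -30
step 10: x = -6, y = -25
step 11: x = -9, y = -27
step 12: x = -2, y = -34
step 13: x = 3, y = -31
step 14: x = 1, y = -28
step 15: x = 6, y = -30
The first disagreement with the record is at step 4, where the value should be y = -4.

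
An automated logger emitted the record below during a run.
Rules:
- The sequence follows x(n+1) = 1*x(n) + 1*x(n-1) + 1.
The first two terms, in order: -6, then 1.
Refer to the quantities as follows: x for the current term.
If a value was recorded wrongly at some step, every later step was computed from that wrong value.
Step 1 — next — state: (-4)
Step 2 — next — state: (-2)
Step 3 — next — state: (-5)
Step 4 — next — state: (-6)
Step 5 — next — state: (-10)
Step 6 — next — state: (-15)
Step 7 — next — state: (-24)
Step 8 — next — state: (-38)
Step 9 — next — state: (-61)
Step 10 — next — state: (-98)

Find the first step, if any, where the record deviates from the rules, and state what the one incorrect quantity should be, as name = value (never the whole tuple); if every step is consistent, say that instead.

Recomputing the run from the initial state:
step 1: x = -4
step 2: x = -2
step 3: x = -5
step 4: x = -6
step 5: x = -10
step 6: x = -15
step 7: x = -24
step 8: x = -38
step 9: x = -61
step 10: x = -98
This matches the record at every step.

no error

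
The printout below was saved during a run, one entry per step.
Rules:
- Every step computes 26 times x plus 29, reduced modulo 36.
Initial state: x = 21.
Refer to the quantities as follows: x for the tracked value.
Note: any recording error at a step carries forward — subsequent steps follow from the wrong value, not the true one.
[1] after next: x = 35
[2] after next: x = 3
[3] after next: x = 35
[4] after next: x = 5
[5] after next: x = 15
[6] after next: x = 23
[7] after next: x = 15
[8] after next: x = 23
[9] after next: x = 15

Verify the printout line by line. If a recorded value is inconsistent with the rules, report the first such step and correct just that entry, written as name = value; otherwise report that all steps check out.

Step 1: x = (26*21 + 29) mod 36 = 35 — no discrepancy.
Step 2: x = (26*35 + 29) mod 36 = 3 — confirmed correct.
Step 3: x = (26*3 + 29) mod 36 = 35 — no discrepancy.
Step 4: x = (26*35 + 29) mod 36 = 3 — the recorded entry deviates here.
The earliest wrong entry is at step 4: it should read x = 3.

step 4, x = 3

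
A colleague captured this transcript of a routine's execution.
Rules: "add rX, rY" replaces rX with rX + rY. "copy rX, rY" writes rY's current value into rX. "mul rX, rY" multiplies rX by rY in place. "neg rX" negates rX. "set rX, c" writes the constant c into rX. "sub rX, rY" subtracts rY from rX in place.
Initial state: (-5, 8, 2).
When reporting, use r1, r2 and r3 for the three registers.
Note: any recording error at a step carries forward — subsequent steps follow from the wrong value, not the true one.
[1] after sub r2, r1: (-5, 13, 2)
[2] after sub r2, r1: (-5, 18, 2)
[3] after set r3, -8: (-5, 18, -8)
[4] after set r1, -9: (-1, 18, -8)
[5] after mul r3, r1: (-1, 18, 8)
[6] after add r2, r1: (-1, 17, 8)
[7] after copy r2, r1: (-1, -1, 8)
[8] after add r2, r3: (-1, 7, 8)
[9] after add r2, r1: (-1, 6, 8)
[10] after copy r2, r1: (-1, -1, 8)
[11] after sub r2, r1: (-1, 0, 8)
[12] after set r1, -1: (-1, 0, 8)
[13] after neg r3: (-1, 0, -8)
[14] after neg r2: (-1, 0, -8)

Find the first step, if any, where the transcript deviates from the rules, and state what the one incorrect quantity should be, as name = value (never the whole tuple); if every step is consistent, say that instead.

step 4, r1 = -9

1. r2 = 8 - -5 = 13 (consistent with the transcript)
2. r2 = 13 - -5 = 18 (verified)
3. r3 = -8 (same as recorded)
4. r1 = -9 (the recorded entry deviates here)
The audit stops at step 4: the recorded entry is wrong and should be r1 = -9.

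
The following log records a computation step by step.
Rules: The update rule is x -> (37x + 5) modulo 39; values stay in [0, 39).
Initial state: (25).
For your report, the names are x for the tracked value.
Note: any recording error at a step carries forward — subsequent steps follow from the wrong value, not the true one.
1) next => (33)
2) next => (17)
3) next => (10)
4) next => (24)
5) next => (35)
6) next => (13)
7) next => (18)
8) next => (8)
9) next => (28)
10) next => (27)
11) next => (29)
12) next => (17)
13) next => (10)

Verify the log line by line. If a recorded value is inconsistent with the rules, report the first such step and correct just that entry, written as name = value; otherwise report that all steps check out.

step 12, x = 25

Recomputing the run from the initial state:
step 1: x = 33
step 2: x = 17
step 3: x = 10
step 4: x = 24
step 5: x = 35
step 6: x = 13
step 7: x = 18
step 8: x = 8
step 9: x = 28
step 10: x = 27
step 11: x = 29
step 12: x = 25
step 13: x = 33
The first disagreement with the log is at step 12, where the value should be x = 25.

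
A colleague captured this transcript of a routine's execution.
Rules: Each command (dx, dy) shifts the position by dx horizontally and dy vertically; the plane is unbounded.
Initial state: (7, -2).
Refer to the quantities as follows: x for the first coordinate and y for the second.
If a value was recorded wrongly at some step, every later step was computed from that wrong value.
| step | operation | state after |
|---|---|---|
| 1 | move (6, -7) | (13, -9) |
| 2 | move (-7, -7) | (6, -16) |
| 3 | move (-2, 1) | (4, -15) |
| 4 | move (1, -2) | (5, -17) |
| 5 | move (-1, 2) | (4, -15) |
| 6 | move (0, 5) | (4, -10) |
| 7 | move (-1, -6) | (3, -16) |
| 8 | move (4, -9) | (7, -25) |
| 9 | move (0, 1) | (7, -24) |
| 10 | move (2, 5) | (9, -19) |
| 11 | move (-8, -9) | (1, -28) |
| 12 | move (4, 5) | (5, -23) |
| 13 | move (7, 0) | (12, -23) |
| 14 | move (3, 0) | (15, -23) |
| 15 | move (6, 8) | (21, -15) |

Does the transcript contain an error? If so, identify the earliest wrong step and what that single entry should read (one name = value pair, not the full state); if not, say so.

no error

step 1: x = 7 + (6) = 13, y = -2 + (-7) = -9 -> no discrepancy
step 2: x = 13 + (-7) = 6, y = -9 + (-7) = -16 -> agrees with the transcript
step 3: x = 6 + (-2) = 4, y = -16 + (1) = -15 -> consistent with the transcript
step 4: x = 4 + (1) = 5, y = -15 + (-2) = -17 -> exactly as logged
step 5: x = 5 + (-1) = 4, y = -17 + (2) = -15 -> matches
step 6: x = 4 + (0) = 4, y = -15 + (5) = -10 -> verified
step 7: x = 4 + (-1) = 3, y = -10 + (-6) = -16 -> checks out
step 8: x = 3 + (4) = 7, y = -16 + (-9) = -25 -> verified
step 9: x = 7 + (0) = 7, y = -25 + (1) = -24 -> checks out
step 10: x = 7 + (2) = 9, y = -24 + (5) = -19 -> no discrepancy
step 11: x = 9 + (-8) = 1, y = -19 + (-9) = -28 -> checks out
step 12: x = 1 + (4) = 5, y = -28 + (5) = -23 -> no discrepancy
step 13: x = 5 + (7) = 12, y = -23 + (0) = -23 -> agrees with the transcript
step 14: x = 12 + (3) = 15, y = -23 + (0) = -23 -> checks out
step 15: x = 15 + (6) = 21, y = -23 + (8) = -15 -> consistent with the transcript
The whole run recomputes cleanly — no discrepancies.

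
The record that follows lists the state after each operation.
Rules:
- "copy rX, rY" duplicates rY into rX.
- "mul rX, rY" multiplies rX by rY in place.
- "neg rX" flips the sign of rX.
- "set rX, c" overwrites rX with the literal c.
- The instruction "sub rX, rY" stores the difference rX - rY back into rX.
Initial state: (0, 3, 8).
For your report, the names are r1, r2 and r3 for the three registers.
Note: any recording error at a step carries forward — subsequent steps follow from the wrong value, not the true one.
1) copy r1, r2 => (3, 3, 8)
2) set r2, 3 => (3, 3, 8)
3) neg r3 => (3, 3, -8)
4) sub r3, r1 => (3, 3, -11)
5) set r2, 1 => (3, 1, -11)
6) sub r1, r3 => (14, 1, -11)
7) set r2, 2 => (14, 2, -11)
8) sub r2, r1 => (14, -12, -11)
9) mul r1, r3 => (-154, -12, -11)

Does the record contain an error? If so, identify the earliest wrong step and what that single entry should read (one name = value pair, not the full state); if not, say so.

no error

Recomputing the run from the initial state:
step 1: r1 = 3, r2 = 3, r3 = 8
step 2: r1 = 3, r2 = 3, r3 = 8
step 3: r1 = 3, r2 = 3, r3 = -8
step 4: r1 = 3, r2 = 3, r3 = -11
step 5: r1 = 3, r2 = 1, r3 = -11
step 6: r1 = 14, r2 = 1, r3 = -11
step 7: r1 = 14, r2 = 2, r3 = -11
step 8: r1 = 14, r2 = -12, r3 = -11
step 9: r1 = -154, r2 = -12, r3 = -11
This matches the record at every step.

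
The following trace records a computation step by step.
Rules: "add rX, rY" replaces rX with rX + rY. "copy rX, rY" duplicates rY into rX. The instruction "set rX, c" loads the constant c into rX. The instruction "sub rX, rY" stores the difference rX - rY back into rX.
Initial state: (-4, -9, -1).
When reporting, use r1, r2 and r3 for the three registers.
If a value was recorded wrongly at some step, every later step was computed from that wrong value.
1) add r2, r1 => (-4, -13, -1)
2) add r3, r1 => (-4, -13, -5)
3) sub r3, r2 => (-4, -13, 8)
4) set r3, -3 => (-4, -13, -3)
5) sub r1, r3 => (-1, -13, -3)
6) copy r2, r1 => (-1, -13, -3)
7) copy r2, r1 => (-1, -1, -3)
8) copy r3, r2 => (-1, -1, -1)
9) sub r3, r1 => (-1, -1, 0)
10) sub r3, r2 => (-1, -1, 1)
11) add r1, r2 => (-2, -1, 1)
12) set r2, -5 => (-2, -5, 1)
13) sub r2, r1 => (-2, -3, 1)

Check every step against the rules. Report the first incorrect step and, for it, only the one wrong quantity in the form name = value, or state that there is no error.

step 1: r2 = -9 + -4 = -13 -> consistent with the trace
step 2: r3 = -1 + -4 = -5 -> same as recorded
step 3: r3 = -5 - -13 = 8 -> exactly as logged
step 4: r3 = -3 -> agrees with the trace
step 5: r1 = -4 - -3 = -1 -> verified
step 6: r2 = -1 -> this is not what the trace shows
Conclusion: step 6 carries the first error; the entry should be r2 = -1.

step 6, r2 = -1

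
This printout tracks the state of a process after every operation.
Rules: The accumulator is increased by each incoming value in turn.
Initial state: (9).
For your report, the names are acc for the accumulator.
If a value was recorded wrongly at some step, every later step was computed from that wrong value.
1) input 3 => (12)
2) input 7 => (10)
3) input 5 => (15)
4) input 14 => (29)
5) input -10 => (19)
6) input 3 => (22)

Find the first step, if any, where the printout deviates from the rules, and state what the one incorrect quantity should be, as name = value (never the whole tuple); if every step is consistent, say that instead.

step 1: acc = 9 + 3 = 12 -> agrees with the printout
step 2: acc = 12 + 7 = 19 -> this is not what the printout shows
Conclusion: step 2 carries the first error; the entry should be acc = 19.

step 2, acc = 19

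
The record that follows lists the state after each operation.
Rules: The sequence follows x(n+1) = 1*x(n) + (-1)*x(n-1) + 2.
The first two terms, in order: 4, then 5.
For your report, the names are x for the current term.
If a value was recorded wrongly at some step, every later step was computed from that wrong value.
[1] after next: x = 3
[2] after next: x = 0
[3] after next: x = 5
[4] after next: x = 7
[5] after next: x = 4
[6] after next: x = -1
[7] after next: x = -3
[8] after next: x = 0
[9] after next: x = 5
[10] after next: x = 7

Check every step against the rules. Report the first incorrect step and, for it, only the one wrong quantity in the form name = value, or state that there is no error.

step 3, x = -1

1. x = 1*(5) + (-1)*(4) + (2) = 3 (consistent with the record)
2. x = 1*(3) + (-1)*(5) + (2) = 0 (confirmed correct)
3. x = 1*(0) + (-1)*(3) + (2) = -1 (not what was recorded)
Conclusion: step 3 carries the first error; the entry should be x = -1.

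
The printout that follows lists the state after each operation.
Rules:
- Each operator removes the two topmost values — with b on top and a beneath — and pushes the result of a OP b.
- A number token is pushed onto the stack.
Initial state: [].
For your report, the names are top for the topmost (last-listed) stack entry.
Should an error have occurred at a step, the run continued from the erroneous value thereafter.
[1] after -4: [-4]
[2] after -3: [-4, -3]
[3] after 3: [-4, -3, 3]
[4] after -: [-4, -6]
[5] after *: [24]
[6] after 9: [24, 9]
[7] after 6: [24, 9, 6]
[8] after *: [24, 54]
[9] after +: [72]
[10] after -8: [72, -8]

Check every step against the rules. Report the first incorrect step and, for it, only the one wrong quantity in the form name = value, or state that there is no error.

step 9, top = 78

Step 1: push -4: top = -4 — in agreement.
Step 2: push -3: top = -3 — confirmed correct.
Step 3: push 3: top = 3 — same as recorded.
Step 4: -3 - 3 = -6 — confirmed correct.
Step 5: -4 * -6 = 24 — exactly as logged.
Step 6: push 9: top = 9 — no discrepancy.
Step 7: push 6: top = 6 — no discrepancy.
Step 8: 9 * 6 = 54 — same as recorded.
Step 9: 24 + 54 = 78 — the printout disagrees here.
First incorrect step: 9; the correct value is top = 78.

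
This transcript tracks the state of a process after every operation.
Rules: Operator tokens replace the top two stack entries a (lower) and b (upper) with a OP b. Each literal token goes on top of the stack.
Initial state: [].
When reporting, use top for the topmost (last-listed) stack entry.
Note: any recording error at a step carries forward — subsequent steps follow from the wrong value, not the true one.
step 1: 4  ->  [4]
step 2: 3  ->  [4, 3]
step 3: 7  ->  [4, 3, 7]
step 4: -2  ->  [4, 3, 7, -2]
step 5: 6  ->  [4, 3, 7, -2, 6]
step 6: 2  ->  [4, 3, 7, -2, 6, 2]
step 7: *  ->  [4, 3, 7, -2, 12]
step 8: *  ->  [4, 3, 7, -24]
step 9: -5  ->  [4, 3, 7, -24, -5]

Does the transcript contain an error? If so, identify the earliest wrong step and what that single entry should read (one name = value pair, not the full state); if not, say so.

Step 1: push 4: top = 4 — matches.
Step 2: push 3: top = 3 — checks out.
Step 3: push 7: top = 7 — consistent with the transcript.
Step 4: push -2: top = -2 — verified.
Step 5: push 6: top = 6 — confirmed correct.
Step 6: push 2: top = 2 — no discrepancy.
Step 7: 6 * 2 = 12 — exactly as logged.
Step 8: -2 * 12 = -24 — agrees with the transcript.
Step 9: push -5: top = -5 — no discrepancy.
The recomputation confirms every line.

no error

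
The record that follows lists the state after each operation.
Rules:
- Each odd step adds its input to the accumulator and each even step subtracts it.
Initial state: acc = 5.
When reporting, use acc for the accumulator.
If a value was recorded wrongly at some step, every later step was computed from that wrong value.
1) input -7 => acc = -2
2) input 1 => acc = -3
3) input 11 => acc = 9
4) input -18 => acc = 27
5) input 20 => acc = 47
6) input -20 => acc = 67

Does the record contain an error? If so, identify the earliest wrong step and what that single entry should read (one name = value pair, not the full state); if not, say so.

step 3, acc = 8

step 1: acc = 5 + -7 = -2 -> in agreement
step 2: acc = -2 - 1 = -3 -> verified
step 3: acc = -3 + 11 = 8 -> the entry is off here
First incorrect step: 3; the correct value is acc = 8.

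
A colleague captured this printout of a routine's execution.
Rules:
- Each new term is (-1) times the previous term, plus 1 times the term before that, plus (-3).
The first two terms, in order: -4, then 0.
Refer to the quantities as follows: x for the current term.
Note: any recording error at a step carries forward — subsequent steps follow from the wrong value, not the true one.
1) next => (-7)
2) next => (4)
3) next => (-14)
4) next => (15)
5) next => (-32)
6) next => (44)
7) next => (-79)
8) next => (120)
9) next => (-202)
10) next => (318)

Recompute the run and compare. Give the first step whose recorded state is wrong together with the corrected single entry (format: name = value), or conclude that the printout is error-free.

step 10, x = 319

Recomputing the run from the initial state:
step 1: x = -7
step 2: x = 4
step 3: x = -14
step 4: x = 15
step 5: x = -32
step 6: x = 44
step 7: x = -79
step 8: x = 120
step 9: x = -202
step 10: x = 319
The first disagreement with the printout is at step 10, where the value should be x = 319.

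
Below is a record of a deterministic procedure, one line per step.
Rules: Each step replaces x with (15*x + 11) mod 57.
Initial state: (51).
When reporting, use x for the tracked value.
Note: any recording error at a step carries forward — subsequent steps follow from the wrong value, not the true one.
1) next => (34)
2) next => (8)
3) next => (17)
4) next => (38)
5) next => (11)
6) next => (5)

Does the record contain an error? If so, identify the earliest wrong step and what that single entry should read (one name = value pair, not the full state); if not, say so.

Recomputing the run from the initial state:
step 1: x = 35
step 2: x = 23
step 3: x = 14
step 4: x = 50
step 5: x = 20
step 6: x = 26
The first disagreement with the record is at step 1, where the value should be x = 35.

step 1, x = 35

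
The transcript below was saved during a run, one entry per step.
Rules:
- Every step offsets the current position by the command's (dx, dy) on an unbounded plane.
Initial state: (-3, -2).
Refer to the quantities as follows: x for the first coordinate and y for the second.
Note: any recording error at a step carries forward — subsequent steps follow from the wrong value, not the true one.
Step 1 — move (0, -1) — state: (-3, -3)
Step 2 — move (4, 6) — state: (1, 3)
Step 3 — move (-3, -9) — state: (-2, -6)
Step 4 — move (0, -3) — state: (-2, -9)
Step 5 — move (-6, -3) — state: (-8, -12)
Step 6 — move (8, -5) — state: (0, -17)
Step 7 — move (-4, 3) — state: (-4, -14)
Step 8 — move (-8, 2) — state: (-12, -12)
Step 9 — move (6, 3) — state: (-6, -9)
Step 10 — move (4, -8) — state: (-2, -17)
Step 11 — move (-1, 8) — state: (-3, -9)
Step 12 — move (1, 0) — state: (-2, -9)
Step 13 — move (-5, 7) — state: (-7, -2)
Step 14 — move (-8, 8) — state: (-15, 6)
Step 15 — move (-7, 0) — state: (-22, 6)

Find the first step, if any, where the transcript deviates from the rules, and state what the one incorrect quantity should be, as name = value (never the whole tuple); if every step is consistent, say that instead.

Step 1: x = -3 + (0) = -3, y = -2 + (-1) = -3 — consistent with the transcript.
Step 2: x = -3 + (4) = 1, y = -3 + (6) = 3 — matches.
Step 3: x = 1 + (-3) = -2, y = 3 + (-9) = -6 — no discrepancy.
Step 4: x = -2 + (0) = -2, y = -6 + (-3) = -9 — checks out.
Step 5: x = -2 + (-6) = -8, y = -9 + (-3) = -12 — checks out.
Step 6: x = -8 + (8) = 0, y = -12 + (-5) = -17 — matches.
Step 7: x = 0 + (-4) = -4, y = -17 + (3) = -14 — checks out.
Step 8: x = -4 + (-8) = -12, y = -14 + (2) = -12 — in agreement.
Step 9: x = -12 + (6) = -6, y = -12 + (3) = -9 — exactly as logged.
Step 10: x = -6 + (4) = -2, y = -9 + (-8) = -17 — confirmed correct.
Step 11: x = -2 + (-1) = -3, y = -17 + (8) = -9 — confirmed correct.
Step 12: x = -3 + (1) = -2, y = -9 + (0) = -9 — in agreement.
Step 13: x = -2 + (-5) = -7, y = -9 + (7) = -2 — no discrepancy.
Step 14: x = -7 + (-8) = -15, y = -2 + (8) = 6 — no discrepancy.
Step 15: x = -15 + (-7) = -22, y = 6 + (0) = 6 — same as recorded.
The whole run recomputes cleanly — no discrepancies.

no error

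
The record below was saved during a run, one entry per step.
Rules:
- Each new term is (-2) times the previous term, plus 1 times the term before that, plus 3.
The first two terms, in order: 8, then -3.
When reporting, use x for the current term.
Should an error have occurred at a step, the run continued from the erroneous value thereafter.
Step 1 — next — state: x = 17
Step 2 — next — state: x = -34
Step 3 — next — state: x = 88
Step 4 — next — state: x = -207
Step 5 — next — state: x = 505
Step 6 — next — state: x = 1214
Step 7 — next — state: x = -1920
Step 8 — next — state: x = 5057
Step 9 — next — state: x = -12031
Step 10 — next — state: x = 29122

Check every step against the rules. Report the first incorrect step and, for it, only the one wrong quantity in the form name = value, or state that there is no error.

step 6, x = -1214

step 1: x = -2*(-3) + (1)*(8) + (3) = 17 -> in agreement
step 2: x = -2*(17) + (1)*(-3) + (3) = -34 -> in agreement
step 3: x = -2*(-34) + (1)*(17) + (3) = 88 -> checks out
step 4: x = -2*(88) + (1)*(-34) + (3) = -207 -> consistent with the record
step 5: x = -2*(-207) + (1)*(88) + (3) = 505 -> in agreement
step 6: x = -2*(505) + (1)*(-207) + (3) = -1214 -> this is not what the record shows
That makes step 6 the first incorrect line — x = -1214 is what it should show.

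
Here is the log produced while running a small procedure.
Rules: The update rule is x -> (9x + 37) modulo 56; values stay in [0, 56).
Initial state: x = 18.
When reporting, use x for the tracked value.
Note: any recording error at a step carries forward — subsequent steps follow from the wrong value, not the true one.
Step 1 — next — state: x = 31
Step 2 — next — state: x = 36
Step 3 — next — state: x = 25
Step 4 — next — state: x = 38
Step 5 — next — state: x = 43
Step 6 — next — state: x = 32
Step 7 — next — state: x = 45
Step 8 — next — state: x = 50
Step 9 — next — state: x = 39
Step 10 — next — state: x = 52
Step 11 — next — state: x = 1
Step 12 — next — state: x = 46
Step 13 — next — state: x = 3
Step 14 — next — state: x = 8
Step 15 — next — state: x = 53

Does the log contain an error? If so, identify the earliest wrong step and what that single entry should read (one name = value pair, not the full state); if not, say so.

1. x = (9*18 + 37) mod 56 = 31 (no discrepancy)
2. x = (9*31 + 37) mod 56 = 36 (agrees with the log)
3. x = (9*36 + 37) mod 56 = 25 (consistent with the log)
4. x = (9*25 + 37) mod 56 = 38 (consistent with the log)
5. x = (9*38 + 37) mod 56 = 43 (agrees with the log)
6. x = (9*43 + 37) mod 56 = 32 (same as recorded)
7. x = (9*32 + 37) mod 56 = 45 (confirmed correct)
8. x = (9*45 + 37) mod 56 = 50 (exactly as logged)
9. x = (9*50 + 37) mod 56 = 39 (exactly as logged)
10. x = (9*39 + 37) mod 56 = 52 (agrees with the log)
11. x = (9*52 + 37) mod 56 = 1 (exactly as logged)
12. x = (9*1 + 37) mod 56 = 46 (matches)
13. x = (9*46 + 37) mod 56 = 3 (consistent with the log)
14. x = (9*3 + 37) mod 56 = 8 (agrees with the log)
15. x = (9*8 + 37) mod 56 = 53 (checks out)
No step deviates from the rules.

no error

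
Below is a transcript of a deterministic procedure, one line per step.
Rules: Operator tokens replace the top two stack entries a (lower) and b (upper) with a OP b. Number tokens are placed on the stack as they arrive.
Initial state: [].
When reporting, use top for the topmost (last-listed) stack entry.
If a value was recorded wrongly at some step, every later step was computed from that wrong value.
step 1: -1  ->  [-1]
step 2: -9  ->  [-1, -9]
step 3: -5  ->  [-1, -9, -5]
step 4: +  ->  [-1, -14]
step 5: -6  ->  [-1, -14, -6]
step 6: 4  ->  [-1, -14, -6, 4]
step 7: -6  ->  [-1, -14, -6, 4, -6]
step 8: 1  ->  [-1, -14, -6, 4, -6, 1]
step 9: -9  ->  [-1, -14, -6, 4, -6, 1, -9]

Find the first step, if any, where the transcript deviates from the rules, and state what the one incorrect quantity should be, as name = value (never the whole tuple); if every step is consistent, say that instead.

no error

Step 1: push -1: top = -1 — matches.
Step 2: push -9: top = -9 — in agreement.
Step 3: push -5: top = -5 — exactly as logged.
Step 4: -9 + -5 = -14 — no discrepancy.
Step 5: push -6: top = -6 — confirmed correct.
Step 6: push 4: top = 4 — exactly as logged.
Step 7: push -6: top = -6 — confirmed correct.
Step 8: push 1: top = 1 — exactly as logged.
Step 9: push -9: top = -9 — in agreement.
Each recorded entry agrees with the recomputation.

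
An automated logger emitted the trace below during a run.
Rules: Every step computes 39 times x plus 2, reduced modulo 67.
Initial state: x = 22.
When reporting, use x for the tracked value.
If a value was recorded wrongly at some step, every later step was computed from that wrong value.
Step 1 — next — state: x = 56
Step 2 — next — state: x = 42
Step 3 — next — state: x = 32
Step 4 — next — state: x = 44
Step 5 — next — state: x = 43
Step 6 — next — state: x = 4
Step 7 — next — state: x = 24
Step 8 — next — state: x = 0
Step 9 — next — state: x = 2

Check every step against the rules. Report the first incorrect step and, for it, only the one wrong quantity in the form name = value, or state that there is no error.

1. x = (39*22 + 2) mod 67 = 56 (no discrepancy)
2. x = (39*56 + 2) mod 67 = 42 (same as recorded)
3. x = (39*42 + 2) mod 67 = 32 (matches)
4. x = (39*32 + 2) mod 67 = 44 (confirmed correct)
5. x = (39*44 + 2) mod 67 = 43 (no discrepancy)
6. x = (39*43 + 2) mod 67 = 4 (checks out)
7. x = (39*4 + 2) mod 67 = 24 (consistent with the trace)
8. x = (39*24 + 2) mod 67 = 0 (agrees with the trace)
9. x = (39*0 + 2) mod 67 = 2 (no discrepancy)
The recomputation confirms every line.

no error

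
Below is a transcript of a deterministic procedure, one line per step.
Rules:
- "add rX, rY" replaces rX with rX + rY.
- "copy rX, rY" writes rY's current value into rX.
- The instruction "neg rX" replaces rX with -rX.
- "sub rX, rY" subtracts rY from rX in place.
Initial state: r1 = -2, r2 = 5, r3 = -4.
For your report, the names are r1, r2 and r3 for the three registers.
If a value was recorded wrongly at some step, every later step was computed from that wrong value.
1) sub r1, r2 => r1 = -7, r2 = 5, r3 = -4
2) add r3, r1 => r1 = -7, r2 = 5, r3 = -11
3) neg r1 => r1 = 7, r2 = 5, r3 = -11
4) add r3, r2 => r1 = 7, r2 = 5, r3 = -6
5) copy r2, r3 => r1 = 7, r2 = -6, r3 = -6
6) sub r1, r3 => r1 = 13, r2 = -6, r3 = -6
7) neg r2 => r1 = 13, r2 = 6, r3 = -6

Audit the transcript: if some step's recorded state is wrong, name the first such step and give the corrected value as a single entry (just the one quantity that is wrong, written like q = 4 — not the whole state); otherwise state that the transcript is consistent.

no error

step 1: r1 = -2 - 5 = -7 -> confirmed correct
step 2: r3 = -4 + -7 = -11 -> in agreement
step 3: r1 = -(-7) = 7 -> consistent with the transcript
step 4: r3 = -11 + 5 = -6 -> checks out
step 5: r2 = -6 -> matches
step 6: r1 = 7 - -6 = 13 -> no discrepancy
step 7: r2 = -(-6) = 6 -> in agreement
All entries verified; no error found.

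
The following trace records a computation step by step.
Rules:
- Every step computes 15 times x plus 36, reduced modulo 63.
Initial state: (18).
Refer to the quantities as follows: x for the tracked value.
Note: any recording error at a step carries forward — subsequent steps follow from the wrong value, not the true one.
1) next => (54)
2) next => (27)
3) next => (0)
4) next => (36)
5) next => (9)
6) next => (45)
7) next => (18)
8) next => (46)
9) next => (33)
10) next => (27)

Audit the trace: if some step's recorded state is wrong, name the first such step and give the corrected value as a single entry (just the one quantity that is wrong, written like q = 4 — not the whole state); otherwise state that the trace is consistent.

step 8, x = 54

step 1: x = (15*18 + 36) mod 63 = 54 -> confirmed correct
step 2: x = (15*54 + 36) mod 63 = 27 -> consistent with the trace
step 3: x = (15*27 + 36) mod 63 = 0 -> exactly as logged
step 4: x = (15*0 + 36) mod 63 = 36 -> same as recorded
step 5: x = (15*36 + 36) mod 63 = 9 -> exactly as logged
step 6: x = (15*9 + 36) mod 63 = 45 -> same as recorded
step 7: x = (15*45 + 36) mod 63 = 18 -> matches
step 8: x = (15*18 + 36) mod 63 = 54 -> the entry is off here
First incorrect step: 8; the correct value is x = 54.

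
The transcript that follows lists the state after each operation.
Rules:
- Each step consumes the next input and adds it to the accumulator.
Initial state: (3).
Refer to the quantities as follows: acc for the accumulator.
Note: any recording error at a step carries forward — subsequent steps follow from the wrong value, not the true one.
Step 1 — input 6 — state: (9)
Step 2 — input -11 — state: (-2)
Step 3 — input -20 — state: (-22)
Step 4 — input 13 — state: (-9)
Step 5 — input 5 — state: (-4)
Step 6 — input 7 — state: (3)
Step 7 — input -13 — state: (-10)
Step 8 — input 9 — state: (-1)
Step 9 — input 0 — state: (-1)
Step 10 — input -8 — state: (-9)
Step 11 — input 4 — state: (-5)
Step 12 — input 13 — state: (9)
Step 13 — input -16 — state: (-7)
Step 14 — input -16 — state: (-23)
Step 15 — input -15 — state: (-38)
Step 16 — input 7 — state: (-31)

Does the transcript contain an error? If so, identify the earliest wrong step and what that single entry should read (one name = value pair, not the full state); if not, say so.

step 12, acc = 8

Recomputing the run from the initial state:
step 1: acc = 9
step 2: acc = -2
step 3: acc = -22
step 4: acc = -9
step 5: acc = -4
step 6: acc = 3
step 7: acc = -10
step 8: acc = -1
step 9: acc = -1
step 10: acc = -9
step 11: acc = -5
step 12: acc = 8
step 13: acc = -8
step 14: acc = -24
step 15: acc = -39
step 16: acc = -32
The first disagreement with the transcript is at step 12, where the value should be acc = 8.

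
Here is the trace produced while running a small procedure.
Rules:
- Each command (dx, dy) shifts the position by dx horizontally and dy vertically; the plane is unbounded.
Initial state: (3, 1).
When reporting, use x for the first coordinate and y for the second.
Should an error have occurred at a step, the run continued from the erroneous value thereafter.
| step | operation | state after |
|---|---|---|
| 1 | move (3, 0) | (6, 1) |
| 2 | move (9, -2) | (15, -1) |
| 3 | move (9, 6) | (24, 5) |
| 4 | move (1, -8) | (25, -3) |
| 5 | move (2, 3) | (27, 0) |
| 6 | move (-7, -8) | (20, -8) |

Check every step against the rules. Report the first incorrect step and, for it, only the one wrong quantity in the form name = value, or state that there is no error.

Recomputing the run from the initial state:
step 1: x = 6, y = 1
step 2: x = 15, y = -1
step 3: x = 24, y = 5
step 4: x = 25, y = -3
step 5: x = 27, y = 0
step 6: x = 20, y = -8
This matches the trace at every step.

no error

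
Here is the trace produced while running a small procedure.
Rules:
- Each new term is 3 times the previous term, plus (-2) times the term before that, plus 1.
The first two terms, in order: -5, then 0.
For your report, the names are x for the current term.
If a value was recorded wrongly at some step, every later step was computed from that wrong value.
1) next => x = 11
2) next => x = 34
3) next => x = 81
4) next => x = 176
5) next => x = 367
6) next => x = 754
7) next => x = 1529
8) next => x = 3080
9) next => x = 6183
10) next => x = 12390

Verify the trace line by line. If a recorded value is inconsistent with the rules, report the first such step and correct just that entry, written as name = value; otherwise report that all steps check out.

step 1: x = 3*(0) + (-2)*(-5) + (1) = 11 -> agrees with the trace
step 2: x = 3*(11) + (-2)*(0) + (1) = 34 -> agrees with the trace
step 3: x = 3*(34) + (-2)*(11) + (1) = 81 -> checks out
step 4: x = 3*(81) + (-2)*(34) + (1) = 176 -> agrees with the trace
step 5: x = 3*(176) + (-2)*(81) + (1) = 367 -> verified
step 6: x = 3*(367) + (-2)*(176) + (1) = 750 -> a discrepancy with the trace
Conclusion: step 6 carries the first error; the entry should be x = 750.

step 6, x = 750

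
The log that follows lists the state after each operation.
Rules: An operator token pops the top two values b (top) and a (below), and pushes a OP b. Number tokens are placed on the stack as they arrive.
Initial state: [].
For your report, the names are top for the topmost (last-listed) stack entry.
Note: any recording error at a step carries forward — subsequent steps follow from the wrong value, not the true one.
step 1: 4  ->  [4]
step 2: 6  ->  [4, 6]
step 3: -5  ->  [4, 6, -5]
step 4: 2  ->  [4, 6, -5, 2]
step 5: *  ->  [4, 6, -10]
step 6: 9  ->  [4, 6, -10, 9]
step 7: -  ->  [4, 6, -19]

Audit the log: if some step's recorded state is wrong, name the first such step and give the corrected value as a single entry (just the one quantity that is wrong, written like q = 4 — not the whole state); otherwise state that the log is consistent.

Recomputing the run from the initial state:
step 1: [4]
step 2: [4, 6]
step 3: [4, 6, -5]
step 4: [4, 6, -5, 2]
step 5: [4, 6, -10]
step 6: [4, 6, -10, 9]
step 7: [4, 6, -19]
This matches the log at every step.

no error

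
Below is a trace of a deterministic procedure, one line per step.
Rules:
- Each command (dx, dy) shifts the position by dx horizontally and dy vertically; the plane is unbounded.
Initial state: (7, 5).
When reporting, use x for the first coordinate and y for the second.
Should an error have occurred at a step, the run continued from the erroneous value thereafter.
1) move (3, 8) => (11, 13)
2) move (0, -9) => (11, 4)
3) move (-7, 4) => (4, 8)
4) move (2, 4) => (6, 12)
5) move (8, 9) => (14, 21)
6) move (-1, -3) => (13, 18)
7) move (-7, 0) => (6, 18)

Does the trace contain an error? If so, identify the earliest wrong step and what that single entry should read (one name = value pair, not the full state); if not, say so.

step 1, x = 10

Step 1: x = 7 + (3) = 10, y = 5 + (8) = 13 — the trace disagrees here.
The audit stops at step 1: the recorded entry is wrong and should be x = 10.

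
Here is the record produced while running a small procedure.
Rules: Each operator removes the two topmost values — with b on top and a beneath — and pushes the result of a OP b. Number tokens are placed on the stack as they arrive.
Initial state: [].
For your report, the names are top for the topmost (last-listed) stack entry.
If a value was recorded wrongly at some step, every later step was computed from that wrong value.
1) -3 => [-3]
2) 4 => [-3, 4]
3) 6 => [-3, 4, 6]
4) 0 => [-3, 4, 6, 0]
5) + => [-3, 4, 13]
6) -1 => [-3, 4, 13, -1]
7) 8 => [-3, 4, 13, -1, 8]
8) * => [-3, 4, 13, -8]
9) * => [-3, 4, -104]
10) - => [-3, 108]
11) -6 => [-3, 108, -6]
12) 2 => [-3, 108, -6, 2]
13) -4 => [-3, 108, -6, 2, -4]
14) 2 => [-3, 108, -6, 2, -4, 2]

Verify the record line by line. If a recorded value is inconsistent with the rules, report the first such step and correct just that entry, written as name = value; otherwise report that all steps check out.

1. push -3: top = -3 (confirmed correct)
2. push 4: top = 4 (in agreement)
3. push 6: top = 6 (verified)
4. push 0: top = 0 (same as recorded)
5. 6 + 0 = 6 (not what was recorded)
That makes step 5 the first incorrect line — top = 6 is what it should show.

step 5, top = 6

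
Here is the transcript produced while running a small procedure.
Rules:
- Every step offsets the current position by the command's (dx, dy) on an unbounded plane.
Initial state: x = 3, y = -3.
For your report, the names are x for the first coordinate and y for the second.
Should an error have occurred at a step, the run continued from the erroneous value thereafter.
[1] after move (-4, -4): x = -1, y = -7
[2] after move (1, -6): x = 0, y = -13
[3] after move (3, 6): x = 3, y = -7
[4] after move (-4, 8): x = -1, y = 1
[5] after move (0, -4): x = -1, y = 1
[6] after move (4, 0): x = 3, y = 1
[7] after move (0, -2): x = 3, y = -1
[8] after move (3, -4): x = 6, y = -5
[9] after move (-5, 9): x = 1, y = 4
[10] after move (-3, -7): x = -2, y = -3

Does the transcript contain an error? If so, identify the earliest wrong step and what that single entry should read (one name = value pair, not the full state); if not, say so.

step 5, y = -3

Recomputing the run from the initial state:
step 1: x = -1, y = -7
step 2: x = 0, y = -13
step 3: x = 3, y = -7
step 4: x = -1, y = 1
step 5: x = -1, y = -3
step 6: x = 3, y = -3
step 7: x = 3, y = -5
step 8: x = 6, y = -9
step 9: x = 1, y = 0
step 10: x = -2, y = -7
The first disagreement with the transcript is at step 5, where the value should be y = -3.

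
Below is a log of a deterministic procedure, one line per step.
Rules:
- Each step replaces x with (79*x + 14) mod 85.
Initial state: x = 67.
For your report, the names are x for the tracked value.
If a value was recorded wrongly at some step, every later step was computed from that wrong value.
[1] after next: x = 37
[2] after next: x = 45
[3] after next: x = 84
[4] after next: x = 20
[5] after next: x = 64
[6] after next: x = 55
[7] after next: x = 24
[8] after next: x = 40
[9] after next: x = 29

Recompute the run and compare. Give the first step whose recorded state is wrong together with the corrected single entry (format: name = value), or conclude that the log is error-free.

Recomputing the run from the initial state:
step 1: x = 37
step 2: x = 47
step 3: x = 72
step 4: x = 7
step 5: x = 57
step 6: x = 12
step 7: x = 27
step 8: x = 22
step 9: x = 52
The first disagreement with the log is at step 2, where the value should be x = 47.

step 2, x = 47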